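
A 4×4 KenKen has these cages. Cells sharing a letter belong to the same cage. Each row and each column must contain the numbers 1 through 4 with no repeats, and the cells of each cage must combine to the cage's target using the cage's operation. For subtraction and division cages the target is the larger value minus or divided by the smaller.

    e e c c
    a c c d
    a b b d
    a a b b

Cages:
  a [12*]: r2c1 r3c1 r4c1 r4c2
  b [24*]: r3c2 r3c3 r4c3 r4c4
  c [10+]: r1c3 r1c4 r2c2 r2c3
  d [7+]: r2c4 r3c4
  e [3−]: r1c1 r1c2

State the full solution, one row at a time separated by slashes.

4 1 3 2 / 2 4 1 3 / 1 3 2 4 / 3 2 4 1

In column 4, 1 can only go at r4c4, so r4c4 = 1.
The 4 cells of cage a must have product 12, which forces r4c1 = 3.
1 is placed in row 4, so r4c2 = 2.
Row 4 already has 2, so r4c3 = 4.
Cage b needs product 24, leaving r3c2 = 3.
Cage b needs product 24; hence r3c3 = 2.
Row 3 already has 3, which forces r3c4 = 4.
Column 3 already has 2, so r1c3 = 3.
The 4 cells of cage c must have sum 10; hence r1c4 = 2.
Cage a has product 12, which forces r2c1 = 2.
Column 2 now contains 3; hence r2c2 = 4.
Column 3 already has 2; hence r2c3 = 1.
Column 4 now contains 4, which forces r2c4 = 3.
Row 3 now contains 2; hence r3c1 = 1.
Column 1 already has 1, so r1c1 = 4.
Column 2 already has 4, leaving r1c2 = 1.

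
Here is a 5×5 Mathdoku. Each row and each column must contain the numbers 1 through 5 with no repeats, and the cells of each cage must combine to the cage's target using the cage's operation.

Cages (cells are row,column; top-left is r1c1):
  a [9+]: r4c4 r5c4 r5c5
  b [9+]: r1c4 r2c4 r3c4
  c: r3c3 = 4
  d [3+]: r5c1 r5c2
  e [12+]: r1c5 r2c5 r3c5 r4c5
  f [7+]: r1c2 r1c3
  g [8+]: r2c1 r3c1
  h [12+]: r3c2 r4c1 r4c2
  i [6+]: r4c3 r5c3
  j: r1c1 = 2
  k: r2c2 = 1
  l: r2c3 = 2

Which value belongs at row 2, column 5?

4

J is a freebie; hence r1c1 = 2.
Cage k is given, leaving r2c2 = 1.
Cage l is given; hence r2c3 = 2.
Cage c is a single given cell; hence r3c3 = 4.
Column 1 already has 2, which forces r5c1 = 1.
1 is placed in column 2, which forces r5c2 = 2.
Row 5 already has 1, which forces r5c3 = 5.
Cage f's pair has sum 7, which forces r1c2 = 4.
5 is placed in column 3, which forces r1c3 = 3.
5 is placed in column 3, which forces r4c3 = 1.
Cage a has sum 9, leaving r4c4 = 2.
Cage e has sum 12, which forces r1c5 = 1.
Cage e needs sum 12, so r3c5 = 2.
The 3 cells of cage h must have sum 12, so r4c1 = 4.
4 is placed in row 4, leaving r4c5 = 5.
Row 1 now contains 1, leaving r1c4 = 5.
The 3 cells of cage b must have sum 9, which forces r2c4 = 3.
Column 5 now contains 5, leaving r2c5 = 4.
Cage h has sum 12; hence r3c2 = 5.
Cage b has sum 9, so r3c4 = 1.
Row 4 now contains 5, which forces r4c2 = 3.
3 is placed in column 4, so r5c4 = 4.
4 is placed in column 5, which forces r5c5 = 3.
Row 2 now contains 3, so r2c1 = 5.
Row 3 already has 5, leaving r3c1 = 3.
Completed grid: 2 4 3 5 1 / 5 1 2 3 4 / 3 5 4 1 2 / 4 3 1 2 5 / 1 2 5 4 3.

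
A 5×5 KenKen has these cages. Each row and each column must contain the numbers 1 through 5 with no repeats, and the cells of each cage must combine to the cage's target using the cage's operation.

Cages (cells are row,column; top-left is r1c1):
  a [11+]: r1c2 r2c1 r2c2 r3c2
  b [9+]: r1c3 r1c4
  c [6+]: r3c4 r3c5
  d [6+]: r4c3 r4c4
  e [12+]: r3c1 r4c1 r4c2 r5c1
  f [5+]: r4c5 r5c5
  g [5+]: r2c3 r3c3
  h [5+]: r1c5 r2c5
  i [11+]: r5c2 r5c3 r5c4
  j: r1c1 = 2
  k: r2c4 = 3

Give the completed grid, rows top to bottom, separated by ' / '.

2 3 5 4 1 / 5 1 2 3 4 / 4 2 3 1 5 / 3 4 1 5 2 / 1 5 4 2 3

J is a freebie, which forces r1c1 = 2.
K is a freebie, so r2c4 = 3.
The only place for 3 in column 3 is r3c3.
Cage g needs two cells with sum 5; hence r2c3 = 2.
In row 1, 3 can only go at r1c2, so r1c2 = 3.
The 4 cells of cage a must have sum 11, which forces r3c2 = 2.
2 is placed in column 2, leaving r4c2 = 4.
4 is placed in column 2; hence r5c2 = 5.
Row 5 now contains 5; hence r5c3 = 4.
4 is placed in row 5, leaving r5c4 = 2.
4 is placed in column 3, which forces r1c3 = 5.
Cage b's pair has sum 9, so r1c4 = 4.
4 is placed in row 1, which forces r1c5 = 1.
Cage a has sum 11, so r2c1 = 5.
Column 2 already has 5, so r2c2 = 1.
1 is placed in column 5; hence r2c5 = 4.
Cage e needs sum 12, which forces r3c1 = 4.
1 is placed in column 5, so r3c5 = 5.
5 is placed in column 3, so r4c3 = 1.
Row 4 now contains 1, which forces r4c4 = 5.
Cage f needs two cells with sum 5; hence r4c5 = 2.
Cage f needs two cells with sum 5; hence r5c5 = 3.
Row 3 now contains 5; hence r3c4 = 1.
Row 4 now contains 1, leaving r4c1 = 3.
Row 5 now contains 3; hence r5c1 = 1.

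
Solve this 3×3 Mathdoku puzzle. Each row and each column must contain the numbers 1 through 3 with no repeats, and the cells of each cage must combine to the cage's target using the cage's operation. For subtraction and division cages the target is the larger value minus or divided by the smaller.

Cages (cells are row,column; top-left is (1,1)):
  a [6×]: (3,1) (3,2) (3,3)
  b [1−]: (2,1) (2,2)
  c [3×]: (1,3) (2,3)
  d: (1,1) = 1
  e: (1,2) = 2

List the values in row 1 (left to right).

D is a freebie, which forces (1,1) = 1.
Cage e is given, so (1,2) = 2.
1 is placed in row 1, leaving (1,3) = 3.
Column 3 now contains 3, so (2,3) = 1.
1 is placed in column 3, leaving (3,3) = 2.
Cage b needs two cells with difference 1, which forces (2,1) = 2.
1 is placed in row 2; hence (2,2) = 3.
Row 3 now contains 2; hence (3,1) = 3.
Cage a has product 6, which forces (3,2) = 1.
The full grid is 1 2 3 / 2 3 1 / 3 1 2.

1 2 3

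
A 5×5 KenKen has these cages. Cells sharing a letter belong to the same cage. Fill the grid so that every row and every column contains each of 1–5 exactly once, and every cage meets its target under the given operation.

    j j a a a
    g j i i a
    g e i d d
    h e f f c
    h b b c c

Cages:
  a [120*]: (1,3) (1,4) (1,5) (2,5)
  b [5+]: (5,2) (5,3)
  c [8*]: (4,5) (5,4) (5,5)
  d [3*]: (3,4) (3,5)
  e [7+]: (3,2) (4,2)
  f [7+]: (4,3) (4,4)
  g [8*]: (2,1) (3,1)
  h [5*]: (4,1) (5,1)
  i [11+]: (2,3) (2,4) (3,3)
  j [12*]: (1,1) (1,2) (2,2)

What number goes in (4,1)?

1

In row 5, 5 can only go at (5,1), so (5,1) = 5.
5 is placed in column 1; hence (4,1) = 1.
Row 1 needs a 1, and only (1,2) is open for it.
Row 2 needs a 1, and only (2,3) is open for it.
The 3 cells of cage i must have sum 11, which forces (2,4) = 5.
Cage i has sum 11; hence (3,3) = 5.
Cage a has product 120, leaving (1,5) = 5.
Row 4 needs a 2, and only (4,5) is open for it.
The only place for 2 in row 2 is (2,1).
2 is placed in column 1; hence (3,1) = 4.
Column 1 already has 4; hence (1,1) = 3.
The 3 cells of cage j must have product 12; hence (2,2) = 4.
4 is placed in row 2, so (2,5) = 3.
Column 5 already has 3, which forces (3,5) = 1.
Column 2 now contains 4; hence (4,2) = 5.
Column 5 now contains 1, so (5,5) = 4.
Cage e's pair has sum 7; hence (3,2) = 2.
Row 3 now contains 1; hence (3,4) = 3.
Column 4 now contains 3, which forces (4,4) = 4.
2 is placed in column 2, which forces (5,2) = 3.
Row 5 now contains 3; hence (5,3) = 2.
Row 5 already has 4, leaving (5,4) = 1.
Column 3 already has 2, so (1,3) = 4.
Column 4 now contains 4, which forces (1,4) = 2.
4 is placed in row 4, leaving (4,3) = 3.
The full grid is 3 1 4 2 5 / 2 4 1 5 3 / 4 2 5 3 1 / 1 5 3 4 2 / 5 3 2 1 4.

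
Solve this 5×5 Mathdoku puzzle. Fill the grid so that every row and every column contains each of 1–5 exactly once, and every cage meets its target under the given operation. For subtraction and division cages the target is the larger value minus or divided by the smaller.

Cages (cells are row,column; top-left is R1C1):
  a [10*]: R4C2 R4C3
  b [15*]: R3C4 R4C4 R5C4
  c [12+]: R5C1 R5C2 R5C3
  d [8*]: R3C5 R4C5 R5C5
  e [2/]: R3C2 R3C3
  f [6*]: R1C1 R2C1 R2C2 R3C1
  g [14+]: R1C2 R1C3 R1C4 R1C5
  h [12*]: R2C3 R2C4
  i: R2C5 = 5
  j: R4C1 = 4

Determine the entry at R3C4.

Cage f has product 6, so R2C2 = 1.
Cage i is a single given cell; hence R2C5 = 5.
Cage j is a single given cell; hence R4C1 = 4.
The only place for 1 in row 1 is R1C1.
In row 2, 2 can only go at R2C1, so R2C1 = 2.
Column 1 already has 2, which forces R3C1 = 3.
Column 1 already has 3, leaving R5C1 = 5.
In row 3, 5 can only go at R3C4, so R3C4 = 5.
In row 4, 3 can only go at R4C4, so R4C4 = 3.
Cage h's pair has product 12, which forces R2C3 = 3.
Column 4 now contains 3, which forces R2C4 = 4.
3 is placed in column 3, which forces R5C3 = 4.
Column 4 now contains 3; hence R5C4 = 1.
1 is placed in row 5, leaving R5C5 = 2.
Cage g needs sum 14, which forces R1C3 = 5.
Column 4 already has 4, leaving R1C4 = 2.
Cage d has product 8, so R3C5 = 4.
5 is placed in column 3, so R4C3 = 2.
Column 5 now contains 2, which forces R4C5 = 1.
4 is placed in row 5, so R5C2 = 3.
3 is placed in column 2, so R1C2 = 4.
Column 5 now contains 4, so R1C5 = 3.
4 is placed in row 3; hence R3C2 = 2.
2 is placed in column 3, which forces R3C3 = 1.
Row 4 now contains 2; hence R4C2 = 5.
Filled in: 1 4 5 2 3 / 2 1 3 4 5 / 3 2 1 5 4 / 4 5 2 3 1 / 5 3 4 1 2.

5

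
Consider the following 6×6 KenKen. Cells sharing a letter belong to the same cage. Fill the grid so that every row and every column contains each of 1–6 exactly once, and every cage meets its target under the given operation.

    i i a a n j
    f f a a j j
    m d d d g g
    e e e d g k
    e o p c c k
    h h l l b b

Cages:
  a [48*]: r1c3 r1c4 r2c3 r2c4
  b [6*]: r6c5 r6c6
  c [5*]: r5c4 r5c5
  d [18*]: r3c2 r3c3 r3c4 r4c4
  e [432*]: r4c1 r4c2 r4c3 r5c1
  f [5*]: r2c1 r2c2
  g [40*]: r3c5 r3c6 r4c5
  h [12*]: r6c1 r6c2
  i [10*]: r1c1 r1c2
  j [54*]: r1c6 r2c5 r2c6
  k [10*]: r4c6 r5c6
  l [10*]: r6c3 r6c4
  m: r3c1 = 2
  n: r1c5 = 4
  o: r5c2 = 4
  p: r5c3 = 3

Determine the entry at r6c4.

Cage n is given; hence r1c5 = 4.
Cage j has product 54, so r1c6 = 3.
The 3 cells of cage j must have product 54; hence r2c5 = 3.
Cage j has product 54, leaving r2c6 = 6.
Cage m is a single given cell, which forces r3c1 = 2.
Row 3 already has 2, which forces r3c5 = 5.
Row 3 already has 5, so r3c6 = 4.
Column 5 already has 5; hence r4c5 = 2.
Row 4 already has 2; hence r4c6 = 5.
The 4 cells of cage e must have product 432, which forces r5c1 = 6.
O is a freebie, leaving r5c2 = 4.
P is a freebie, leaving r5c3 = 3.
Column 5 already has 5; hence r5c5 = 1.
Column 6 already has 5, leaving r5c6 = 2.
Column 5 now contains 1, so r6c5 = 6.
Column 6 already has 2; hence r6c6 = 1.
2 is placed in column 1, so r1c1 = 5.
Cage i's pair has product 10, which forces r1c2 = 2.
5 is placed in column 1, leaving r2c1 = 1.
1 is placed in row 2, so r2c2 = 5.
The 4 cells of cage d must have product 18, so r4c4 = 1.
Row 5 now contains 1, so r5c4 = 5.
Cage h needs two cells with product 12, leaving r6c1 = 4.
The two cells of cage h must have product 12, leaving r6c2 = 3.
5 is placed in column 4, leaving r6c4 = 2.
Cage a needs product 48, which forces r1c3 = 1.
Column 4 now contains 1; hence r1c4 = 6.
Cage a needs product 48, which forces r2c3 = 2.
Column 4 now contains 2, so r2c4 = 4.
1 is placed in column 3, which forces r3c3 = 6.
Cage d has product 18; hence r3c4 = 3.
Column 1 now contains 4; hence r4c1 = 3.
3 is placed in column 2, so r4c2 = 6.
Cage e has product 432, leaving r4c3 = 4.
2 is placed in row 6; hence r6c3 = 5.
Row 3 already has 6, leaving r3c2 = 1.
The full grid is 5 2 1 6 4 3 / 1 5 2 4 3 6 / 2 1 6 3 5 4 / 3 6 4 1 2 5 / 6 4 3 5 1 2 / 4 3 5 2 6 1.

2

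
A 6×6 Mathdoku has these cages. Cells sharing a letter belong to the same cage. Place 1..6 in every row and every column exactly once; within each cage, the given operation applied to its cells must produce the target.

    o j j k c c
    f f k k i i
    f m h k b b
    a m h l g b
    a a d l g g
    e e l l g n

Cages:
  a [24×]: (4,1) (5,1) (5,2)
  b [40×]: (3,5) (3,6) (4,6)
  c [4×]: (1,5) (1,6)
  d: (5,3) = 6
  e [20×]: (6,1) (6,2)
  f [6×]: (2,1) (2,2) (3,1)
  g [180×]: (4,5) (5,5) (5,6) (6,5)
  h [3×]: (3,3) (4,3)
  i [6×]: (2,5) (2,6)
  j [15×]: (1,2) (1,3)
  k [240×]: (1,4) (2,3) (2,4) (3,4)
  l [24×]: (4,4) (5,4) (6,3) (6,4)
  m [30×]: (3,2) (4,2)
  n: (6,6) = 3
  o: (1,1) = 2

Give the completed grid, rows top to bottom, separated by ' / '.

2 3 5 6 4 1 / 3 2 4 5 1 6 / 1 6 3 2 5 4 / 6 5 1 4 3 2 / 4 1 6 3 2 5 / 5 4 2 1 6 3

Cage o is given, so (1,1) = 2.
Cage d is given, so (5,3) = 6.
Cage n is given, which forces (6,6) = 3.
In row 1, 6 can only go at (1,4), so (1,4) = 6.
Row 3 needs a 6, and only (3,2) is open for it.
Column 2 already has 6, which forces (4,2) = 5.
Column 2 already has 5; hence (6,2) = 4.
Column 2 already has 5, which forces (1,2) = 3.
Cage j's pair has product 15, which forces (1,3) = 5.
Row 6 already has 4; hence (6,1) = 5.
Row 2 needs a 5, and only (2,4) is open for it.
Row 2 needs a 4, and only (2,3) is open for it.
The 4 cells of cage k must have product 240, which forces (3,4) = 2.
2 is placed in column 4, so (6,4) = 1.
Cage b needs product 40, so (4,6) = 2.
Column 6 now contains 2, so (5,6) = 5.
Row 6 now contains 1, leaving (6,3) = 2.
2 is placed in row 6, so (6,5) = 6.
The two cells of cage i must have product 6, leaving (2,5) = 1.
Cage i's pair has product 6; hence (2,6) = 6.
The 3 cells of cage b must have product 40, so (3,5) = 5.
5 is placed in column 6; hence (3,6) = 4.
Column 5 already has 6, leaving (4,5) = 3.
Cage g has product 180, leaving (5,5) = 2.
Column 5 already has 1, which forces (1,5) = 4.
Column 6 already has 4; hence (1,6) = 1.
Row 2 now contains 6; hence (2,1) = 3.
Row 2 now contains 1, leaving (2,2) = 2.
Cage f has product 6, which forces (3,1) = 1.
Cage h's pair has product 3, so (3,3) = 3.
Cage a needs product 24, which forces (4,1) = 6.
Row 4 already has 3, so (4,3) = 1.
Row 4 already has 3, which forces (4,4) = 4.
Cage a needs product 24, leaving (5,1) = 4.
Row 5 now contains 2, which forces (5,2) = 1.
Cage l needs product 24, so (5,4) = 3.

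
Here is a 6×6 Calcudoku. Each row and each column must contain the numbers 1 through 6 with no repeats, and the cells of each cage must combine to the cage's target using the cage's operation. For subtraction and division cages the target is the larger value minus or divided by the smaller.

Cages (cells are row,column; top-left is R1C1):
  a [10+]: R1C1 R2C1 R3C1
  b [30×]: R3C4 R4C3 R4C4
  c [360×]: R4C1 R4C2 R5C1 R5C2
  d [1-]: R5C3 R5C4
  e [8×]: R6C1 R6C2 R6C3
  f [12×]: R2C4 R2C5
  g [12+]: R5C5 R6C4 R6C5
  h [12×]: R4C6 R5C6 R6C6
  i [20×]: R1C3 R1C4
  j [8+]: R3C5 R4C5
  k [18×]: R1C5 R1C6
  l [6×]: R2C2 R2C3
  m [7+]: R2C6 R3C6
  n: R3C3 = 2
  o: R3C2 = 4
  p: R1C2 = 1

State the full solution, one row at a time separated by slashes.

2 1 5 4 3 6 / 5 6 1 3 4 2 / 3 4 2 1 6 5 / 4 3 6 5 2 1 / 6 5 3 2 1 4 / 1 2 4 6 5 3

P is a freebie, which forces R1C2 = 1.
Cage o is given, so R3C2 = 4.
Cage n is a single given cell; hence R3C3 = 2.
4 is placed in column 2, leaving R6C2 = 2.
Cage l's pair has product 6, so R2C2 = 6.
The two cells of cage l must have product 6; hence R2C3 = 1.
Column 3 now contains 1, which forces R6C3 = 4.
Column 3 already has 4, which forces R1C3 = 5.
Cage i's pair has product 20, which forces R1C4 = 4.
Column 4 now contains 4, leaving R2C4 = 3.
3 is placed in row 2, leaving R2C5 = 4.
Row 2 now contains 4, leaving R2C6 = 2.
Row 6 now contains 4, which forces R6C1 = 1.
Cage a has sum 10, leaving R1C1 = 2.
2 is placed in row 2; hence R2C1 = 5.
The 3 cells of cage a must have sum 10, which forces R3C1 = 3.
The two cells of cage m must have sum 7; hence R3C6 = 5.
The 3 cells of cage g must have sum 12, leaving R5C5 = 1.
Row 5 now contains 1, leaving R5C6 = 4.
Cage h has product 12, so R6C6 = 3.
Cage k needs two cells with product 18, leaving R1C5 = 3.
3 is placed in column 6, leaving R1C6 = 6.
5 is placed in row 3, so R3C4 = 1.
5 is placed in row 3; hence R3C5 = 6.
The 4 cells of cage c must have product 360, so R4C1 = 4.
Cage b has product 30; hence R4C3 = 6.
The 3 cells of cage b must have product 30, so R4C4 = 5.
The two cells of cage j must have sum 8, so R4C5 = 2.
4 is placed in column 6, leaving R4C6 = 1.
Row 5 now contains 4; hence R5C1 = 6.
Column 3 already has 6; hence R5C3 = 3.
5 is placed in column 4, leaving R5C4 = 2.
5 is placed in column 4, so R6C4 = 6.
Column 5 already has 6, which forces R6C5 = 5.
Row 4 now contains 5, which forces R4C2 = 3.
3 is placed in row 5, leaving R5C2 = 5.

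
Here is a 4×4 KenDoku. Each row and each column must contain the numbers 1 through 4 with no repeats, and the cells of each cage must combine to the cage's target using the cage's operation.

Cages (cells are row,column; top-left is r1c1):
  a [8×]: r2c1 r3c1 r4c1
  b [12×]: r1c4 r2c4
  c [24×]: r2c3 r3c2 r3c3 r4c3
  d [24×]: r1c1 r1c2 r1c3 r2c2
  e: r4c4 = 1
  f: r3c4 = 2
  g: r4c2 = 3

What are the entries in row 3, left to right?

Cage f is given, leaving r3c4 = 2.
G is a freebie; hence r4c2 = 3.
Cage e is a single given cell; hence r4c4 = 1.
In row 3, 3 can only go at r3c3, so r3c3 = 3.
The 4 cells of cage d must have product 24, so r1c1 = 3.
3 is placed in row 1, leaving r1c4 = 4.
Column 4 now contains 4; hence r2c4 = 3.
The 4 cells of cage d must have product 24, so r2c2 = 4.
4 is placed in column 2; hence r3c2 = 1.
1 is placed in column 2; hence r1c2 = 2.
Cage d has product 24, leaving r1c3 = 1.
The 3 cells of cage a must have product 8, so r2c1 = 1.
The 4 cells of cage c must have product 24; hence r2c3 = 2.
Row 3 already has 1; hence r3c1 = 4.
Cage a needs product 8, which forces r4c1 = 2.
Cage c needs product 24, which forces r4c3 = 4.
Filled in: 3 2 1 4 / 1 4 2 3 / 4 1 3 2 / 2 3 4 1.

4 1 3 2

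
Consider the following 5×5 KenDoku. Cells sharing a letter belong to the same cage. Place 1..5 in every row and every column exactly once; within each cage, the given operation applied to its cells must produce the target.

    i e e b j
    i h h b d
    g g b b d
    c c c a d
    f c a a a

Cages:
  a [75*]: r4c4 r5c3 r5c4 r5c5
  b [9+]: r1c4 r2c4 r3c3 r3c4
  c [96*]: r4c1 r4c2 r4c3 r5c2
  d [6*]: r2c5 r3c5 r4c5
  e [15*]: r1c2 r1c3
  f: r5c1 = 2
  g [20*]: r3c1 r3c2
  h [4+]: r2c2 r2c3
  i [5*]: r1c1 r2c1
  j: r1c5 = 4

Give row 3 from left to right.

4 5 2 1 3

J is a freebie, so r1c5 = 4.
The 4 cells of cage a must have product 75; hence r4c4 = 5.
Cage f is a single given cell, which forces r5c1 = 2.
Cage c has product 96, which forces r5c2 = 4.
Cage g's pair has product 20, leaving r3c1 = 4.
4 is placed in column 2, which forces r3c2 = 5.
4 is placed in column 1, leaving r4c1 = 3.
3 is placed in row 4, which forces r4c2 = 2.
Row 4 now contains 2, which forces r4c3 = 4.
Row 4 now contains 2, leaving r4c5 = 1.
Column 2 now contains 5, so r1c2 = 3.
The two cells of cage e must have product 15, leaving r1c3 = 5.
3 is placed in column 2, leaving r2c2 = 1.
Row 2 now contains 1, leaving r2c3 = 3.
Row 2 already has 3, so r2c5 = 2.
Column 5 already has 2, leaving r3c5 = 3.
Column 3 now contains 3; hence r5c3 = 1.
Row 5 now contains 1, leaving r5c4 = 3.
Column 5 already has 3, so r5c5 = 5.
Row 1 now contains 5, so r1c1 = 1.
Cage b needs sum 9, so r1c4 = 2.
Row 2 now contains 1; hence r2c1 = 5.
Row 2 now contains 2, leaving r2c4 = 4.
1 is placed in column 3, leaving r3c3 = 2.
Cage b has sum 9, leaving r3c4 = 1.
The full grid is 1 3 5 2 4 / 5 1 3 4 2 / 4 5 2 1 3 / 3 2 4 5 1 / 2 4 1 3 5.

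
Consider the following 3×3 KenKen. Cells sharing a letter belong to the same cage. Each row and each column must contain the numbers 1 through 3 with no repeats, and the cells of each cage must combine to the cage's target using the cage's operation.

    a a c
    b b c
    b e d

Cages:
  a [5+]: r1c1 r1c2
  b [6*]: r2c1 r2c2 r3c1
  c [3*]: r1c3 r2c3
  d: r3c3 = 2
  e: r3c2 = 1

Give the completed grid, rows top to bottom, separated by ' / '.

2 3 1 / 1 2 3 / 3 1 2

E is a freebie, leaving r3c2 = 1.
D is a freebie, leaving r3c3 = 2.
Cage b needs product 6; hence r2c1 = 1.
Cage b has product 6; hence r2c2 = 2.
Row 2 now contains 1, leaving r2c3 = 3.
Row 3 already has 2, which forces r3c1 = 3.
Column 1 already has 3, which forces r1c1 = 2.
Column 2 now contains 2; hence r1c2 = 3.
Column 3 now contains 3, leaving r1c3 = 1.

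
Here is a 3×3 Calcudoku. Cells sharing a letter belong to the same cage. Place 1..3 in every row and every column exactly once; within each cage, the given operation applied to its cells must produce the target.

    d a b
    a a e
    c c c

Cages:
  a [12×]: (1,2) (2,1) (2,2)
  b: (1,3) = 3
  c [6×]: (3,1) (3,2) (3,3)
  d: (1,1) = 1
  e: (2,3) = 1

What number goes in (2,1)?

D is a freebie; hence (1,1) = 1.
Cage a has product 12, leaving (1,2) = 2.
B is a freebie; hence (1,3) = 3.
Cage a has product 12, so (2,1) = 2.
Cage a has product 12, so (2,2) = 3.
Cage e is a single given cell, leaving (2,3) = 1.
Column 1 already has 2, leaving (3,1) = 3.
3 is placed in column 2; hence (3,2) = 1.
1 is placed in column 3, leaving (3,3) = 2.
Filled in: 1 2 3 / 2 3 1 / 3 1 2.

2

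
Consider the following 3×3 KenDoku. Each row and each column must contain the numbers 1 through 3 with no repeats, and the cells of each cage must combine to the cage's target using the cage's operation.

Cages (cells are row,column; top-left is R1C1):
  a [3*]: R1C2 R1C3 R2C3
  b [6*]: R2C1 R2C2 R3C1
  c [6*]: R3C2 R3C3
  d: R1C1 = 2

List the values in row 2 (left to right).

3 2 1

Cage d is a single given cell, leaving R1C1 = 2.
Cage a needs product 3, which forces R1C2 = 1.
Cage a needs product 3; hence R1C3 = 3.
The 3 cells of cage a must have product 3; hence R2C3 = 1.
3 is placed in column 3, so R3C3 = 2.
1 is placed in row 2, so R2C1 = 3.
Cage b needs product 6, which forces R2C2 = 2.
Cage b has product 6; hence R3C1 = 1.
Row 3 already has 2, which forces R3C2 = 3.
Completed grid: 2 1 3 / 3 2 1 / 1 3 2.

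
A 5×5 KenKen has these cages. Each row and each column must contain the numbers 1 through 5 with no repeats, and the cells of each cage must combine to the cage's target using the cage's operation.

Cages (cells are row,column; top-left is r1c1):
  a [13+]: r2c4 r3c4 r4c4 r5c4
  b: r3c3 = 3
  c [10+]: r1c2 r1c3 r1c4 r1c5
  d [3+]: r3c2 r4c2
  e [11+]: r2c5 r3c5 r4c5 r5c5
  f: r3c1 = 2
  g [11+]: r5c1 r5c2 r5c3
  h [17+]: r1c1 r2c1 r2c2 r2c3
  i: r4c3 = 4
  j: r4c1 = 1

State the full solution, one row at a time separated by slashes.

5 3 1 2 4 / 3 4 5 1 2 / 2 1 3 4 5 / 1 2 4 5 3 / 4 5 2 3 1

The 4 cells of cage h must have sum 17; hence r1c1 = 5.
Cage f is given; hence r3c1 = 2.
Row 3 already has 2, so r3c2 = 1.
Cage b is given; hence r3c3 = 3.
Row 3 already has 3; hence r3c5 = 5.
J is a freebie, which forces r4c1 = 1.
1 is placed in column 2, so r4c2 = 2.
Cage i is a single given cell, which forces r4c3 = 4.
2 is placed in row 4, leaving r4c5 = 3.
Column 1 now contains 2, leaving r5c1 = 4.
Row 5 already has 4, which forces r5c2 = 5.
5 is placed in row 5, leaving r5c3 = 2.
Row 5 already has 2, so r5c5 = 1.
Column 3 now contains 2; hence r1c3 = 1.
Column 1 now contains 4, so r2c1 = 3.
The 4 cells of cage h must have sum 17, so r2c2 = 4.
Column 3 already has 4, so r2c3 = 5.
Cage a needs sum 13, so r2c4 = 1.
Column 5 now contains 1, so r2c5 = 2.
Row 3 now contains 5, which forces r3c4 = 4.
3 is placed in row 4, so r4c4 = 5.
Row 5 now contains 1, leaving r5c4 = 3.
4 is placed in column 2; hence r1c2 = 3.
Column 4 already has 3, so r1c4 = 2.
Column 5 now contains 2, leaving r1c5 = 4.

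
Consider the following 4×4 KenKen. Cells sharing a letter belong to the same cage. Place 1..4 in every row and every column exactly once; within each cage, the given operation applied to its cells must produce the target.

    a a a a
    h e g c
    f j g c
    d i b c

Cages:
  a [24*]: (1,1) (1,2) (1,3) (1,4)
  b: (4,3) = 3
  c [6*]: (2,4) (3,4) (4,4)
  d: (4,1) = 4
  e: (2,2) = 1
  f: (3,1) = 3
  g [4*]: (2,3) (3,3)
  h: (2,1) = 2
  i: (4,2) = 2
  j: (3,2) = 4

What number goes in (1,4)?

H is a freebie, leaving (2,1) = 2.
Cage e is given, leaving (2,2) = 1.
Row 2 already has 1, leaving (2,3) = 4.
Row 2 already has 1; hence (2,4) = 3.
Cage f is a single given cell, leaving (3,1) = 3.
J is a freebie, which forces (3,2) = 4.
Column 3 already has 4; hence (3,3) = 1.
Row 3 now contains 1, which forces (3,4) = 2.
Cage d is a single given cell, which forces (4,1) = 4.
Cage i is given, which forces (4,2) = 2.
Cage b is a single given cell; hence (4,3) = 3.
Column 4 already has 2, leaving (4,4) = 1.
Column 1 already has 4, leaving (1,1) = 1.
2 is placed in column 2, so (1,2) = 3.
Column 3 already has 3, leaving (1,3) = 2.
Column 4 now contains 1; hence (1,4) = 4.
The full grid is 1 3 2 4 / 2 1 4 3 / 3 4 1 2 / 4 2 3 1.

4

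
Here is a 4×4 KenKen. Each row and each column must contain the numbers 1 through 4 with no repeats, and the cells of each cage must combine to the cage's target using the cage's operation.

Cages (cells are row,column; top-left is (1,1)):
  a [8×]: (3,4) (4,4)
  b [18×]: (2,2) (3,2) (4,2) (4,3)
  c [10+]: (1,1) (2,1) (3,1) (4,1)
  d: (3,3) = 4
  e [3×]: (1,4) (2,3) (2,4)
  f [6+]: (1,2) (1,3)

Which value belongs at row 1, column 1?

3

Cage e has product 3, leaving (1,4) = 1.
Cage e needs product 3, leaving (2,3) = 1.
The 3 cells of cage e must have product 3, leaving (2,4) = 3.
D is a freebie, leaving (3,3) = 4.
Row 3 already has 4; hence (3,4) = 2.
Cage b needs product 18; hence (4,3) = 3.
Column 4 already has 2, so (4,4) = 4.
The two cells of cage f must have sum 6, which forces (1,2) = 4.
Column 3 already has 4, so (1,3) = 2.
Row 2 now contains 3; hence (2,2) = 2.
The 4 cells of cage b must have product 18, so (3,2) = 3.
Cage b needs product 18, which forces (4,2) = 1.
2 is placed in row 1, so (1,1) = 3.
Row 2 now contains 2, leaving (2,1) = 4.
3 is placed in row 3, leaving (3,1) = 1.
1 is placed in row 4; hence (4,1) = 2.
The full grid is 3 4 2 1 / 4 2 1 3 / 1 3 4 2 / 2 1 3 4.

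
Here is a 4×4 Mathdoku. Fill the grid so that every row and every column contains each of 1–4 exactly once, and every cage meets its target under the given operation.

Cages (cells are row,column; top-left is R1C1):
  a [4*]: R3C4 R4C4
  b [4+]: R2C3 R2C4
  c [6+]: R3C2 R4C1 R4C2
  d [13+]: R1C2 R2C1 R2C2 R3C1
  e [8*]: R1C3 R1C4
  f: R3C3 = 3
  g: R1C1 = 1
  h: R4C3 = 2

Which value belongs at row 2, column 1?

G is a freebie, so R1C1 = 1.
Cage f is given; hence R3C3 = 3.
Cage h is a single given cell; hence R4C3 = 2.
2 is placed in column 3, which forces R1C3 = 4.
Cage e's pair has product 8, which forces R1C4 = 2.
Column 3 already has 3; hence R2C3 = 1.
Cage b needs two cells with sum 4, leaving R2C4 = 3.
The 3 cells of cage c must have sum 6, leaving R3C2 = 2.
2 is placed in row 4, which forces R4C1 = 3.
Cage c has sum 6, so R4C2 = 1.
Row 4 already has 1, leaving R4C4 = 4.
Row 1 already has 2; hence R1C2 = 3.
Cage d has sum 13, leaving R2C1 = 2.
2 is placed in column 2; hence R2C2 = 4.
Row 3 already has 2; hence R3C1 = 4.
4 is placed in column 4, so R3C4 = 1.
The full grid is 1 3 4 2 / 2 4 1 3 / 4 2 3 1 / 3 1 2 4.

2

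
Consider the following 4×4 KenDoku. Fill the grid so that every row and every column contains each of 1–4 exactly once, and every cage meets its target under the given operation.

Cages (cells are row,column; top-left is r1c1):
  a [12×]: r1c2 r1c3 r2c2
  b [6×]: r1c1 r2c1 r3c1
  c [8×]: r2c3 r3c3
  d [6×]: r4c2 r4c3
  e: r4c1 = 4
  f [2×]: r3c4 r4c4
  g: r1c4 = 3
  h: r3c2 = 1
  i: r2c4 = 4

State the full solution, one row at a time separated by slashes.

Cage g is given, leaving r1c4 = 3.
I is a freebie, which forces r2c4 = 4.
H is a freebie, leaving r3c2 = 1.
Row 3 already has 1, leaving r3c4 = 2.
Cage e is given, leaving r4c1 = 4.
Column 4 already has 2, leaving r4c4 = 1.
1 is placed in column 2, so r1c2 = 4.
Cage a needs product 12, so r1c3 = 1.
Cage a needs product 12, leaving r2c2 = 3.
Row 2 now contains 4; hence r2c3 = 2.
Row 3 now contains 2, which forces r3c1 = 3.
Row 3 now contains 2, leaving r3c3 = 4.
Column 2 now contains 3, which forces r4c2 = 2.
Column 3 now contains 2, leaving r4c3 = 3.
Row 1 now contains 1; hence r1c1 = 2.
2 is placed in row 2, leaving r2c1 = 1.

2 4 1 3 / 1 3 2 4 / 3 1 4 2 / 4 2 3 1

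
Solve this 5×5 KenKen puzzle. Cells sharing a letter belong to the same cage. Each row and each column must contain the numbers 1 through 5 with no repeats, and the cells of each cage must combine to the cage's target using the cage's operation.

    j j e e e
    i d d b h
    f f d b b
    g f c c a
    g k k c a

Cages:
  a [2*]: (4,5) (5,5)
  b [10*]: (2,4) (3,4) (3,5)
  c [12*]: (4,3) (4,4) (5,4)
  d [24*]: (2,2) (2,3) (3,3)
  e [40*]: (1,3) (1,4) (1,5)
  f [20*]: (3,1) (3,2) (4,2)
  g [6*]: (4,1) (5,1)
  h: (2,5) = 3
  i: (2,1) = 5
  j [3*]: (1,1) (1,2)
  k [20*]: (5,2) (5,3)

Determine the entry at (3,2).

Cage i is given, leaving (2,1) = 5.
H is a freebie; hence (2,5) = 3.
Cage d needs product 24, so (3,3) = 3.
The only place for 1 in row 2 is (2,4).
The only place for 5 in row 4 is (4,2).
5 is placed in column 2, which forces (5,2) = 4.
The two cells of cage k must have product 20, which forces (5,3) = 5.
4 is placed in column 2; hence (2,2) = 2.
Cage d needs product 24, so (2,3) = 4.
Cage f has product 20; hence (3,1) = 4.
4 is placed in column 2, leaving (3,2) = 1.
Cage j's pair has product 3; hence (1,1) = 1.
1 is placed in column 2; hence (1,2) = 3.
Column 3 now contains 4, so (1,3) = 2.
2 is placed in column 3, so (4,3) = 1.
Row 4 already has 1, so (4,5) = 2.
2 is placed in column 5; hence (5,5) = 1.
Cage b needs product 10, which forces (3,4) = 2.
2 is placed in column 5, which forces (3,5) = 5.
Row 4 now contains 2; hence (4,1) = 3.
Cage c needs product 12, so (4,4) = 4.
Cage g's pair has product 6, so (5,1) = 2.
Cage c has product 12, which forces (5,4) = 3.
4 is placed in column 4, leaving (1,4) = 5.
5 is placed in column 5, which forces (1,5) = 4.
The full grid is 1 3 2 5 4 / 5 2 4 1 3 / 4 1 3 2 5 / 3 5 1 4 2 / 2 4 5 3 1.

1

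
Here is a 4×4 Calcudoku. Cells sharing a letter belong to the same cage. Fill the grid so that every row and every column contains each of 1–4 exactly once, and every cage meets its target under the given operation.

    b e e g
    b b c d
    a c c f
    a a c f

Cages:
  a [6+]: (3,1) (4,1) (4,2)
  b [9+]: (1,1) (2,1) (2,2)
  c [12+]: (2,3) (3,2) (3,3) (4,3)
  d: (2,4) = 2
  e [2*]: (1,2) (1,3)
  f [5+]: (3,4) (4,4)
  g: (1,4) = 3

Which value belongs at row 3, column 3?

4

Cage g is given, which forces (1,4) = 3.
Cage d is given, leaving (2,4) = 2.
Row 1 needs a 4, and only (1,1) is open for it.
Cage b needs sum 9, which forces (2,1) = 1.
Cage b needs sum 9, which forces (2,2) = 4.
Row 2 already has 4; hence (2,3) = 3.
4 is placed in column 2, which forces (3,2) = 3.
3 is placed in row 3, leaving (3,1) = 2.
Row 3 already has 2; hence (3,3) = 4.
Row 3 now contains 4, leaving (3,4) = 1.
The 3 cells of cage a must have sum 6, which forces (4,1) = 3.
The 3 cells of cage a must have sum 6, so (4,2) = 1.
Column 3 now contains 4, leaving (4,3) = 2.
Column 4 already has 1, leaving (4,4) = 4.
Column 2 already has 1; hence (1,2) = 2.
Column 3 already has 2, so (1,3) = 1.
Completed grid: 4 2 1 3 / 1 4 3 2 / 2 3 4 1 / 3 1 2 4.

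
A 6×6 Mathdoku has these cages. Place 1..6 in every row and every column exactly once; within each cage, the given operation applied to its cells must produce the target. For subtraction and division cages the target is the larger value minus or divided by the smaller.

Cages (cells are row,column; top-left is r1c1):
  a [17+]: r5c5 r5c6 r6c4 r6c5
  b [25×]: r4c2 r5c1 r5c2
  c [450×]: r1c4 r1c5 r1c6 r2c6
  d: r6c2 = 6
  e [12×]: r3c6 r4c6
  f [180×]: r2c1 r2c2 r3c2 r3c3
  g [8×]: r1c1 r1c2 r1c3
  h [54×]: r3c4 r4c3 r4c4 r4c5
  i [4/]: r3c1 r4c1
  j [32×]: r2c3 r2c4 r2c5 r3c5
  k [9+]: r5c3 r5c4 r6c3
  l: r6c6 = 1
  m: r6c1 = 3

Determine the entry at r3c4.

Cage c has product 450; hence r2c6 = 5.
Cage h needs product 54, leaving r3c4 = 3.
The 4 cells of cage j must have product 32; hence r3c5 = 4.
Cage b has product 25, leaving r4c2 = 5.
The 3 cells of cage b must have product 25, so r5c1 = 5.
Cage b has product 25, so r5c2 = 1.
Cage m is a single given cell, so r6c1 = 3.
Cage d is a single given cell, leaving r6c2 = 6.
Cage l is given, which forces r6c6 = 1.
Cage f needs product 180; hence r2c1 = 6.
Cage f needs product 180; hence r2c2 = 3.
Row 3 now contains 4, leaving r3c1 = 1.
Column 2 now contains 6, leaving r3c2 = 2.
The 4 cells of cage f must have product 180, which forces r3c3 = 5.
2 is placed in row 3, so r3c6 = 6.
The two cells of cage i must have quotient 4, which forces r4c1 = 4.
6 is placed in column 6, leaving r4c6 = 2.
The 3 cells of cage k must have sum 9, so r5c3 = 3.
2 is placed in column 6, leaving r5c6 = 4.
Column 1 already has 4; hence r1c1 = 2.
Column 2 already has 2; hence r1c2 = 4.
Cage g has product 8, leaving r1c3 = 1.
6 is placed in column 6, leaving r1c6 = 3.
1 is placed in column 3, so r4c3 = 6.
Row 4 already has 6; hence r4c4 = 1.
Cage h needs product 54, so r4c5 = 3.
Row 5 already has 4, leaving r5c4 = 2.
Cage a has sum 17, which forces r5c5 = 6.
Cage k needs sum 9, leaving r6c3 = 4.
Column 4 now contains 2, leaving r6c4 = 5.
5 is placed in row 6, which forces r6c5 = 2.
Column 4 already has 5, leaving r1c4 = 6.
Column 5 already has 6, leaving r1c5 = 5.
Column 3 already has 4, leaving r2c3 = 2.
Column 4 now contains 2, which forces r2c4 = 4.
Column 5 now contains 2, which forces r2c5 = 1.
Filled in: 2 4 1 6 5 3 / 6 3 2 4 1 5 / 1 2 5 3 4 6 / 4 5 6 1 3 2 / 5 1 3 2 6 4 / 3 6 4 5 2 1.

3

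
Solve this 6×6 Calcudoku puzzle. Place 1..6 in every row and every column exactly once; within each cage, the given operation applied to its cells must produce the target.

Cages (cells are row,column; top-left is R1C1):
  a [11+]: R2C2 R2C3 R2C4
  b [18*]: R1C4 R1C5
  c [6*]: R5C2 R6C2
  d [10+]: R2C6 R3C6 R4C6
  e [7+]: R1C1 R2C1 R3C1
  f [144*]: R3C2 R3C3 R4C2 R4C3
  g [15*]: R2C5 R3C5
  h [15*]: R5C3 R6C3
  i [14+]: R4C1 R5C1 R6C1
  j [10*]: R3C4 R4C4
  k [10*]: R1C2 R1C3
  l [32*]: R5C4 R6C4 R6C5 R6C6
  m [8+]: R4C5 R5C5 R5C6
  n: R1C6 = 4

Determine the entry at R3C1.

Cage n is given, so R1C6 = 4.
Cage l needs product 32, leaving R5C4 = 4.
Cage l needs product 32; hence R6C5 = 4.
Row 1 needs a 1, and only R1C1 is open for it.
Cage k's pair has product 10, which forces R1C2 = 5.
{3, 5} are confined to R5C3 and R6C3 in column 3; hence R1C3 = 2.
The two cells of cage b must have product 18, which forces R1C4 = 3.
The pair R2C5/R3C5 in column 5 holds {3, 5}, which forces R1C5 = 6.
R3C4 and R4C4 in column 4 are {2, 5}, so R6C4 = 1.
Cage l has product 32; hence R6C6 = 2.
Column 4 now contains 1, so R2C4 = 6.
Cage m needs sum 8, so R5C6 = 5.
Row 5 already has 5, leaving R5C3 = 3.
The two cells of cage h must have product 15, leaving R6C3 = 5.
Cage i has sum 14, so R4C1 = 5.
5 is placed in row 4; hence R4C4 = 2.
Row 4 already has 2; hence R4C5 = 1.
3 is placed in row 5, which forces R5C1 = 6.
Column 5 already has 1; hence R5C5 = 2.
The 3 cells of cage i must have sum 14, leaving R6C1 = 3.
Row 6 now contains 3, leaving R6C2 = 6.
Cage f needs product 144; hence R3C2 = 2.
Column 4 already has 2, so R3C4 = 5.
5 is placed in row 3; hence R3C5 = 3.
Cage f has product 144, leaving R4C2 = 3.
Row 4 now contains 3, so R4C6 = 6.
Row 5 already has 2; hence R5C2 = 1.
Cage e has sum 7; hence R2C1 = 2.
Column 2 now contains 1; hence R2C2 = 4.
Cage a needs sum 11, leaving R2C3 = 1.
3 is placed in column 5; hence R2C5 = 5.
The 3 cells of cage d must have sum 10, which forces R2C6 = 3.
2 is placed in row 3; hence R3C1 = 4.
Cage f needs product 144, which forces R3C3 = 6.
Column 6 already has 6, so R3C6 = 1.
6 is placed in row 4, which forces R4C3 = 4.
The full grid is 1 5 2 3 6 4 / 2 4 1 6 5 3 / 4 2 6 5 3 1 / 5 3 4 2 1 6 / 6 1 3 4 2 5 / 3 6 5 1 4 2.

4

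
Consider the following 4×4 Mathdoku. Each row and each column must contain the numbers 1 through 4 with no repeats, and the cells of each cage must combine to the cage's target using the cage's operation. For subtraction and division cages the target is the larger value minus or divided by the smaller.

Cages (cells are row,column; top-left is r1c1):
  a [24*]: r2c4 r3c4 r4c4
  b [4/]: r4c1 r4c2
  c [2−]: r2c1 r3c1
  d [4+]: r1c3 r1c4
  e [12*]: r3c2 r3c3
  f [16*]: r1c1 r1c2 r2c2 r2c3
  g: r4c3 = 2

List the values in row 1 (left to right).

2 4 3 1

Cage g is given, so r4c3 = 2.
The only place for 2 in row 1 is r1c1.
Cage f has product 16, which forces r2c2 = 2.
Cage a needs product 24, so r3c4 = 2.
The only place for 4 in row 1 is r1c2.
Cage f needs product 16, leaving r2c3 = 1.
Column 2 now contains 4, leaving r3c2 = 3.
Cage e needs two cells with product 12, leaving r3c3 = 4.
Cage b needs two cells with quotient 4, so r4c1 = 4.
Column 2 now contains 4, so r4c2 = 1.
Row 4 now contains 4, which forces r4c4 = 3.
1 is placed in column 3, which forces r1c3 = 3.
Column 4 now contains 3; hence r1c4 = 1.
1 is placed in row 2, which forces r2c1 = 3.
Column 4 now contains 3, so r2c4 = 4.
Row 3 already has 3, so r3c1 = 1.
The full grid is 2 4 3 1 / 3 2 1 4 / 1 3 4 2 / 4 1 2 3.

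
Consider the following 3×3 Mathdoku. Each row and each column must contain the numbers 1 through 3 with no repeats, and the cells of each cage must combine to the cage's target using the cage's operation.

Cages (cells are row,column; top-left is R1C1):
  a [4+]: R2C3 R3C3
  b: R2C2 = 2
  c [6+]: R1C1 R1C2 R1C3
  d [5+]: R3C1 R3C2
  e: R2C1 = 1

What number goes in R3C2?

Cage e is given, which forces R2C1 = 1.
B is a freebie, which forces R2C2 = 2.
Row 2 now contains 1, so R2C3 = 3.
2 is placed in column 2, leaving R3C2 = 3.
Column 3 already has 3, which forces R3C3 = 1.
Cage c has sum 6, so R1C1 = 3.
Column 2 now contains 3; hence R1C2 = 1.
Column 3 now contains 1, which forces R1C3 = 2.
Row 3 now contains 3; hence R3C1 = 2.
Completed grid: 3 1 2 / 1 2 3 / 2 3 1.

3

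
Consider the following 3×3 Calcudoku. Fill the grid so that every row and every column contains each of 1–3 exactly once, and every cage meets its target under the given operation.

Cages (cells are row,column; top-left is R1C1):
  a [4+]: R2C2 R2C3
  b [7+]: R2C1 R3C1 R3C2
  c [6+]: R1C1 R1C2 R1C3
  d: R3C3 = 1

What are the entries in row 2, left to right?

2 1 3

Cage d is a single given cell, so R3C3 = 1.
Cage b has sum 7, which forces R2C1 = 2.
Cage a's pair has sum 4, so R2C2 = 1.
Column 3 now contains 1; hence R2C3 = 3.
Row 3 now contains 1, which forces R3C1 = 3.
The 3 cells of cage b must have sum 7; hence R3C2 = 2.
3 is placed in column 1, so R1C1 = 1.
Column 2 already has 2, so R1C2 = 3.
3 is placed in column 3; hence R1C3 = 2.
Filled in: 1 3 2 / 2 1 3 / 3 2 1.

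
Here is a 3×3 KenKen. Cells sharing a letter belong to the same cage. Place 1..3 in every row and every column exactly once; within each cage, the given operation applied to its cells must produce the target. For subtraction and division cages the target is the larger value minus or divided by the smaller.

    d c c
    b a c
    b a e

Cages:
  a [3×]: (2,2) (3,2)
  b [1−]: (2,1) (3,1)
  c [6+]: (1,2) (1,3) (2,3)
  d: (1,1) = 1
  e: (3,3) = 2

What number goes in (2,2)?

3

Cage d is a single given cell; hence (1,1) = 1.
E is a freebie, so (3,3) = 2.
Cage c has sum 6; hence (1,2) = 2.
2 is placed in column 3, leaving (1,3) = 3.
Cage b needs two cells with difference 1, so (2,1) = 2.
The 3 cells of cage c must have sum 6, leaving (2,3) = 1.
2 is placed in row 3, leaving (3,1) = 3.
Row 3 now contains 3, which forces (3,2) = 1.
Row 2 already has 1, so (2,2) = 3.
Filled in: 1 2 3 / 2 3 1 / 3 1 2.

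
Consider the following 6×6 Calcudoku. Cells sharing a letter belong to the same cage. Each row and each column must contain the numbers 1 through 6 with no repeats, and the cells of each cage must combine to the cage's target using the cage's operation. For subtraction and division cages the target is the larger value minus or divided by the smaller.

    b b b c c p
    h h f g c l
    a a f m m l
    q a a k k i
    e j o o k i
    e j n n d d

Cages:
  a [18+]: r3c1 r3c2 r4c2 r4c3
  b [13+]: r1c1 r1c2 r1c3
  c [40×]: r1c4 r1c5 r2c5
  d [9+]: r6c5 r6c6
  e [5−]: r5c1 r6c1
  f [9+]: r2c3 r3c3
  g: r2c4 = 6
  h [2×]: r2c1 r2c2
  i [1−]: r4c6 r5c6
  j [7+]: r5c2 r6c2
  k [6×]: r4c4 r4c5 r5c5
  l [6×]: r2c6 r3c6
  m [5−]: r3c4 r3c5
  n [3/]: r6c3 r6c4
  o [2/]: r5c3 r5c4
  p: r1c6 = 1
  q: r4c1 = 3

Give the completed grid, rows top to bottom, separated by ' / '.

4 6 3 5 2 1 / 2 1 5 6 4 3 / 5 3 4 1 6 2 / 3 4 6 2 1 5 / 1 5 2 4 3 6 / 6 2 1 3 5 4

Cage p is a single given cell, so r1c6 = 1.
G is a freebie, which forces r2c4 = 6.
6 is placed in column 4, which forces r3c4 = 1.
Row 3 already has 1, which forces r3c5 = 6.
Cage q is given; hence r4c1 = 3.
Row 4 now contains 3, leaving r4c4 = 2.
Row 4 now contains 2, leaving r4c5 = 1.
Column 4 now contains 2, leaving r6c4 = 3.
Cage o's pair has quotient 2, which forces r5c3 = 2.
Column 4 already has 3; hence r5c4 = 4.
Cage k has product 6, which forces r5c5 = 3.
The two cells of cage n must have quotient 3; hence r6c3 = 1.
Column 4 now contains 4, so r1c4 = 5.
Cage e needs two cells with difference 5, which forces r5c1 = 1.
Row 5 now contains 1, which forces r5c2 = 5.
5 is placed in row 5, so r5c6 = 6.
Row 6 now contains 1, leaving r6c1 = 6.
Row 6 now contains 6, leaving r6c2 = 2.
The 3 cells of cage b must have sum 13; hence r1c1 = 4.
Row 1 now contains 4, which forces r1c5 = 2.
Column 1 now contains 1, so r2c1 = 2.
2 is placed in column 2, which forces r2c2 = 1.
Column 5 already has 2, leaving r2c5 = 4.
Row 2 already has 2, which forces r2c6 = 3.
Column 1 now contains 4, so r3c1 = 5.
The 4 cells of cage a must have sum 18; hence r3c2 = 3.
5 is placed in row 3; hence r3c3 = 4.
Column 6 already has 3; hence r3c6 = 2.
The two cells of cage i must have difference 1, which forces r4c6 = 5.
Column 5 already has 4; hence r6c5 = 5.
Column 6 already has 5; hence r6c6 = 4.
3 is placed in column 2, so r1c2 = 6.
The 3 cells of cage b must have sum 13, which forces r1c3 = 3.
Row 2 now contains 4, leaving r2c3 = 5.
Cage a needs sum 18, so r4c2 = 4.
5 is placed in row 4, which forces r4c3 = 6.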